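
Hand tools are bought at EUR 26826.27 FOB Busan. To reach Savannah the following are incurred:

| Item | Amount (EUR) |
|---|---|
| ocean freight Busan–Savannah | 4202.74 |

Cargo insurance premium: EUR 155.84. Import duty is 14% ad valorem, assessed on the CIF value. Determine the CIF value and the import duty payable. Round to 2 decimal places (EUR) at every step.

CIF = FOB price + freight + insurance
CIF = 26826.27 + 4202.74 + 155.84 = 31184.85
Import duty = 31184.85 × 14% = 4365.88

CIF value: EUR 31184.85; import duty: EUR 4365.88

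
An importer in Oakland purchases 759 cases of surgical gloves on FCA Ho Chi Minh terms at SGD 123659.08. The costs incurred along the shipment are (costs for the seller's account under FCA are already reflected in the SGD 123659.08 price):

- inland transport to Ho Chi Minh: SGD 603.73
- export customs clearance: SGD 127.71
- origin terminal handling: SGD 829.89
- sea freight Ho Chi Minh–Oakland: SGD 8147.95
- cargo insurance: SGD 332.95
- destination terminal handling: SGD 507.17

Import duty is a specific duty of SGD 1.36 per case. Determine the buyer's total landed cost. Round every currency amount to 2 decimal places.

Total landed cost: SGD 134509.28

FCA: the seller delivers export-cleared goods to the carrier; the buyer bears costs from that point.
Already in the invoice (seller's account under FCA): inland to port, export clearance — exclude.
CIF value = FCA price + origin terminal + freight + insurance = 123659.08 + 829.89 + 8147.95 + 332.95 = 132969.87
Import duty = 759 × 1.36 = 1032.24
Buyer bears: origin terminal 829.89 + freight 8147.95 + insurance 332.95 + destination terminal 507.17 + duty 1032.24 = 10850.20
Landed cost = invoice 123659.08 + 10850.20 = 134509.28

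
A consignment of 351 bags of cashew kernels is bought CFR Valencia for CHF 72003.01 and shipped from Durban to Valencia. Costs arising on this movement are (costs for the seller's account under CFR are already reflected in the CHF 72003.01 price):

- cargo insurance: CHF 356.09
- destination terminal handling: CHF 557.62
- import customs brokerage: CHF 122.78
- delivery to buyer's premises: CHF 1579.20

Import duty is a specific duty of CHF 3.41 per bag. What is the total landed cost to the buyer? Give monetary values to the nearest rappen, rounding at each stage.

CFR: the seller pays costs through ocean freight to the destination port, but not insurance.
CIF value = CFR price + insurance = 72003.01 + 356.09 = 72359.10
Import duty = 351 × 3.41 = 1196.91
Buyer bears: insurance 356.09 + destination terminal 557.62 + brokerage 122.78 + delivery 1579.20 + duty 1196.91 = 3812.60
Landed cost = invoice 72003.01 + 3812.60 = 75815.61

Total landed cost: CHF 75815.61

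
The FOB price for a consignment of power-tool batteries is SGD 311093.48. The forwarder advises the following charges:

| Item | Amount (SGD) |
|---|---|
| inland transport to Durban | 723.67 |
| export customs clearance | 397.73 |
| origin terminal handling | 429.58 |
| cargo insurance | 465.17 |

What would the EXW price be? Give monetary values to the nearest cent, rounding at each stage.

Not relevant to the conversion: insurance — on the buyer under both terms; not part of either seller's price.
From FOB to EXW, the seller no longer bears: inland to port, export clearance, origin terminal.
EXW price = 311093.48 − 723.67 − 397.73 − 429.58 = 309542.50

EXW price: SGD 309542.50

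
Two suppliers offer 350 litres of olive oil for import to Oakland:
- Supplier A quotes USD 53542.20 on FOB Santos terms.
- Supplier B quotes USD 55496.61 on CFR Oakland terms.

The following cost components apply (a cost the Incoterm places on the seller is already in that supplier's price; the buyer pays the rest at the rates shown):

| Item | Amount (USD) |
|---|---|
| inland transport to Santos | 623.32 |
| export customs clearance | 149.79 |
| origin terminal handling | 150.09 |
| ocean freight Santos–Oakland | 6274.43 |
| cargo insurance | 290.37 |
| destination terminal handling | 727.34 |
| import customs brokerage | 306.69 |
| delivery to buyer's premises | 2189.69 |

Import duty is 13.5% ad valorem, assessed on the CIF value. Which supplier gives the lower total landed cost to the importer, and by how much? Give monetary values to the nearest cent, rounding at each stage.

Supplier B is cheaper by USD 4903.23

Supplier A (FOB):
CIF value = FOB price + freight + insurance = 53542.20 + 6274.43 + 290.37 = 60107.00
Import duty = 60107.00 × 13.5% = 8114.45
Buyer bears (A): 6274.43 + 290.37 + 727.34 + 306.69 + 2189.69 = 9788.52
Landed cost (A) = invoice 53542.20 + 9788.52 + duty 8114.45 = 71445.17
Supplier B (CFR):
CIF value = CFR price + insurance = 55496.61 + 290.37 = 55786.98
Import duty = 55786.98 × 13.5% = 7531.24
Buyer bears (B): 290.37 + 727.34 + 306.69 + 2189.69 = 3514.09
Landed cost (B) = invoice 55496.61 + 3514.09 + duty 7531.24 = 66541.94
Difference = |71445.17 − 66541.94| = 4903.23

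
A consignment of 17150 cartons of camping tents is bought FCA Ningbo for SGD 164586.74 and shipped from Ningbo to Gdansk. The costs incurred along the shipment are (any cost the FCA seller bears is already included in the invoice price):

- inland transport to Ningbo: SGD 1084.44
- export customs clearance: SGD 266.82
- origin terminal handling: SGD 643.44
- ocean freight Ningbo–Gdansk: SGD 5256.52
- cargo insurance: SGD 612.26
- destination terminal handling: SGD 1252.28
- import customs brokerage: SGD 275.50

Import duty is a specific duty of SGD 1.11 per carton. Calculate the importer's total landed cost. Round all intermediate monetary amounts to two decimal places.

FCA: the seller delivers export-cleared goods to the carrier; the buyer bears costs from that point.
Already in the invoice (seller's account under FCA): inland to port, export clearance — exclude.
CIF value = FCA price + origin terminal + freight + insurance = 164586.74 + 643.44 + 5256.52 + 612.26 = 171098.96
Import duty = 17150 × 1.11 = 19036.50
Buyer bears: origin terminal 643.44 + freight 5256.52 + insurance 612.26 + destination terminal 1252.28 + brokerage 275.50 + duty 19036.50 = 27076.50
Landed cost = invoice 164586.74 + 27076.50 = 191663.24

Total landed cost: SGD 191663.24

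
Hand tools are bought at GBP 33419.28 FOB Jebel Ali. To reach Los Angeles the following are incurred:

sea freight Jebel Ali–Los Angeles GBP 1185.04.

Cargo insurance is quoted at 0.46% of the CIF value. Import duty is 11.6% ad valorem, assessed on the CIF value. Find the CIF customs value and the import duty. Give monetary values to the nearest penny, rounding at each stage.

CIF value: GBP 34764.24; import duty: GBP 4032.65

Let C be the CIF value. C = FOB price + freight + 0.46% × C
C − 0.46% × C = 33419.28 + 1185.04
0.9954 × C = 34604.32
C = 34604.32 / 0.9954 = 34764.24
Insurance premium = 0.46% × 34764.24 = 159.92
Import duty = 34764.24 × 11.6% = 4032.65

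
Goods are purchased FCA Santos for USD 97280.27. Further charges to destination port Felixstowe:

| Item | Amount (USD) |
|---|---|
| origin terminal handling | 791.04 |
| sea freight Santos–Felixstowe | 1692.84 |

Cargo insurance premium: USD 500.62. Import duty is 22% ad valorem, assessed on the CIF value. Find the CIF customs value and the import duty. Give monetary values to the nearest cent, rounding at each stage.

CIF value: USD 100264.77; import duty: USD 22058.25

CIF = FCA price + pre-shipment costs + freight + insurance
CIF = 97280.27 + 791.04 + 1692.84 + 500.62 = 100264.77
Import duty = 100264.77 × 22% = 22058.25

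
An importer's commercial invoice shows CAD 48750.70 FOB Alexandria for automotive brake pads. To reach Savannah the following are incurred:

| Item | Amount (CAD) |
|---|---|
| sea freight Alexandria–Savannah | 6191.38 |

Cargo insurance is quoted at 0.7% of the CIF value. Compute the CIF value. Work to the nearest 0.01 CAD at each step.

CIF value: CAD 55329.39

Let C be the CIF value. C = FOB price + freight + 0.7% × C
C − 0.7% × C = 48750.70 + 6191.38
0.993 × C = 54942.08
C = 54942.08 / 0.993 = 55329.39
Insurance premium = 0.7% × 55329.39 = 387.31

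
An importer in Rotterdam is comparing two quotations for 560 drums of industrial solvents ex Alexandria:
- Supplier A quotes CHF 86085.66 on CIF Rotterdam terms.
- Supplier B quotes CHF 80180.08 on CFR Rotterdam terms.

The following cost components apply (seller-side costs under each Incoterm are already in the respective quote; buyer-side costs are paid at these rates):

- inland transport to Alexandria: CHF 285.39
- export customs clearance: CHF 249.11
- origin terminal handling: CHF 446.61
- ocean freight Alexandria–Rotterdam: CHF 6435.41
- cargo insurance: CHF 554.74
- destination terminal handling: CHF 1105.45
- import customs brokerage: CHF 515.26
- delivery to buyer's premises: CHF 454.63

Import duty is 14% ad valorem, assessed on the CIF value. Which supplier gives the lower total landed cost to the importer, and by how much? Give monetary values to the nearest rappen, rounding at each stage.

Supplier A (CIF):
The CIF price already equals the CIF value: 86085.66
Import duty = 86085.66 × 14% = 12051.99
Buyer bears (A): 1105.45 + 515.26 + 454.63 = 2075.34
Landed cost (A) = invoice 86085.66 + 2075.34 + duty 12051.99 = 100212.99
Supplier B (CFR):
CIF value = CFR price + insurance = 80180.08 + 554.74 = 80734.82
Import duty = 80734.82 × 14% = 11302.87
Buyer bears (B): 554.74 + 1105.45 + 515.26 + 454.63 = 2630.08
Landed cost (B) = invoice 80180.08 + 2630.08 + duty 11302.87 = 94113.03
Difference = |100212.99 − 94113.03| = 6099.96

Supplier B is cheaper by CHF 6099.96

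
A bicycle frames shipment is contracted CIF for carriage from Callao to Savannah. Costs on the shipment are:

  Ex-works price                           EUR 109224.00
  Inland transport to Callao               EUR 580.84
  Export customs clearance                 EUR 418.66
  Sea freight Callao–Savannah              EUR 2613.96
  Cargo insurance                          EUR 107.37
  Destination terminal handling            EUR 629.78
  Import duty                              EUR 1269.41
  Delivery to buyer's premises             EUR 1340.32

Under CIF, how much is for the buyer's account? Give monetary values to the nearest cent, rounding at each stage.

CIF: the seller pays costs through ocean freight and marine insurance to the destination port.
Seller's account: goods 109224.00 + inland to port 580.84 + export clearance 418.66 + freight 2613.96 + insurance 107.37 = 112944.83
Buyer's account: destination terminal 629.78 + duty 1269.41 + delivery 1340.32 = 3239.51

Buyer's account: EUR 3239.51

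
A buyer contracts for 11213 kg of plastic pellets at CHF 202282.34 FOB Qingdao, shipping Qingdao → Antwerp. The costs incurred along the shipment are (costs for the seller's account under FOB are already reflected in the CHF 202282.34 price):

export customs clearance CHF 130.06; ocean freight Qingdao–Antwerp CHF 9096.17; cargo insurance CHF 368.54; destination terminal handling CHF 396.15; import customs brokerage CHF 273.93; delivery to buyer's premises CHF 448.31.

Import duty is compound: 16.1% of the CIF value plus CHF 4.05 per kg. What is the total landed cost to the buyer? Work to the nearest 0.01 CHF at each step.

Total landed cost: CHF 292369.37

FOB: the seller bears costs until goods are on board at the origin port; the buyer bears freight, insurance and all costs thereafter.
Already in the invoice (seller's account under FOB): export clearance — exclude.
CIF value = FOB price + freight + insurance = 202282.34 + 9096.17 + 368.54 = 211747.05
Ad valorem component: 211747.05 × 16.1% = 34091.28
Specific component: 11213 × 4.05 = 45412.65
Import duty = 34091.28 + 45412.65 = 79503.93
Buyer bears: freight 9096.17 + insurance 368.54 + destination terminal 396.15 + brokerage 273.93 + delivery 448.31 + duty 79503.93 = 90087.03
Landed cost = invoice 202282.34 + 90087.03 = 292369.37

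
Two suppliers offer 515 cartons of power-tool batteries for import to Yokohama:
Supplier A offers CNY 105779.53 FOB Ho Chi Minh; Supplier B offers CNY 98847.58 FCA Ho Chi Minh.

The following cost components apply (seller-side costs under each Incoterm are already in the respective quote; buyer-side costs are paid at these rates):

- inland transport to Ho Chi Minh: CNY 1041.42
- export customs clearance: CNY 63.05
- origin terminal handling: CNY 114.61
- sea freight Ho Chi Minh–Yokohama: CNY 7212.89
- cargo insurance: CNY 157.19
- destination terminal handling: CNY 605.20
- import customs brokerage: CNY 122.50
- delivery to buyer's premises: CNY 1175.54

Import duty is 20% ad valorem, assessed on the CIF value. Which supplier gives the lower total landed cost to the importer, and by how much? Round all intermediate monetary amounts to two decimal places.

Supplier B is cheaper by CNY 8180.81

Supplier A (FOB):
CIF value = FOB price + freight + insurance = 105779.53 + 7212.89 + 157.19 = 113149.61
Import duty = 113149.61 × 20% = 22629.92
Buyer bears (A): 7212.89 + 157.19 + 605.20 + 122.50 + 1175.54 = 9273.32
Landed cost (A) = invoice 105779.53 + 9273.32 + duty 22629.92 = 137682.77
Supplier B (FCA):
CIF value = FCA price + origin terminal + freight + insurance = 98847.58 + 114.61 + 7212.89 + 157.19 = 106332.27
Import duty = 106332.27 × 20% = 21266.45
Buyer bears (B): 114.61 + 7212.89 + 157.19 + 605.20 + 122.50 + 1175.54 = 9387.93
Landed cost (B) = invoice 98847.58 + 9387.93 + duty 21266.45 = 129501.96
Difference = |137682.77 − 129501.96| = 8180.81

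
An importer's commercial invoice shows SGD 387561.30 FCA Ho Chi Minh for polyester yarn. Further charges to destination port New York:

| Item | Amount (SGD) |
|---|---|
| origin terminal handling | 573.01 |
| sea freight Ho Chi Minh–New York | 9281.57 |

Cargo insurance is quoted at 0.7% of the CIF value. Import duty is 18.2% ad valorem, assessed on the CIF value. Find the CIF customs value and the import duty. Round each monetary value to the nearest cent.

CIF value: SGD 400217.40; import duty: SGD 72839.57

Let C be the CIF value. C = FCA price + pre-shipment costs + freight + 0.7% × C
C − 0.7% × C = 387561.30 + 573.01 + 9281.57
0.993 × C = 397415.88
C = 397415.88 / 0.993 = 400217.40
Insurance premium = 0.7% × 400217.40 = 2801.52
Import duty = 400217.40 × 18.2% = 72839.57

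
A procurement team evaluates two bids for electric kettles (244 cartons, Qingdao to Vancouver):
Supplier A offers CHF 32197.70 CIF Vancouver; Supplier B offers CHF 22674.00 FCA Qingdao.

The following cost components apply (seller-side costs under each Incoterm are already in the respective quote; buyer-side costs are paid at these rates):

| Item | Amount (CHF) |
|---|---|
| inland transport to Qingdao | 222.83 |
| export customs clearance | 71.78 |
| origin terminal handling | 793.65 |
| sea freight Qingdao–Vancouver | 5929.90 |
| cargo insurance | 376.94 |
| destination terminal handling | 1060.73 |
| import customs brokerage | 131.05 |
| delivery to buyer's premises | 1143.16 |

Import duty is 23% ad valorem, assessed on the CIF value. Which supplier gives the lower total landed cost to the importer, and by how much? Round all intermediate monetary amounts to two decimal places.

Supplier B is cheaper by CHF 2980.55

Supplier A (CIF):
The CIF price already equals the CIF value: 32197.70
Import duty = 32197.70 × 23% = 7405.47
Buyer bears (A): 1060.73 + 131.05 + 1143.16 = 2334.94
Landed cost (A) = invoice 32197.70 + 2334.94 + duty 7405.47 = 41938.11
Supplier B (FCA):
CIF value = FCA price + origin terminal + freight + insurance = 22674.00 + 793.65 + 5929.90 + 376.94 = 29774.49
Import duty = 29774.49 × 23% = 6848.13
Buyer bears (B): 793.65 + 5929.90 + 376.94 + 1060.73 + 131.05 + 1143.16 = 9435.43
Landed cost (B) = invoice 22674.00 + 9435.43 + duty 6848.13 = 38957.56
Difference = |41938.11 − 38957.56| = 2980.55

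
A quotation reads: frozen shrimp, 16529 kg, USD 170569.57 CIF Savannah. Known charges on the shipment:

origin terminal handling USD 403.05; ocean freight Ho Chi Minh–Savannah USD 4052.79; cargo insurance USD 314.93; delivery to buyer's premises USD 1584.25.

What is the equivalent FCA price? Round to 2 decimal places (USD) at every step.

FCA price: USD 165798.80

Not relevant to the conversion: delivery — on the buyer under both terms; not part of either seller's price.
From CIF to FCA, the seller no longer bears: origin terminal, freight, insurance.
FCA price = 170569.57 − 403.05 − 4052.79 − 314.93 = 165798.80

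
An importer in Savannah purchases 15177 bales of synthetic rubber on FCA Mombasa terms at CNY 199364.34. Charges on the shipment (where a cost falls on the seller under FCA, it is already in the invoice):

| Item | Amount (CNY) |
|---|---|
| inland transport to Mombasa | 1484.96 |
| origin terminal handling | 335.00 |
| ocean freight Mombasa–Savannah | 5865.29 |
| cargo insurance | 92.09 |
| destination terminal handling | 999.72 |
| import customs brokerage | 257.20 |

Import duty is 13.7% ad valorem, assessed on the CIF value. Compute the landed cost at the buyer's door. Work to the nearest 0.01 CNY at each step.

Total landed cost: CNY 235088.61

FCA: the seller delivers export-cleared goods to the carrier; the buyer bears costs from that point.
Already in the invoice (seller's account under FCA): inland to port — exclude.
CIF value = FCA price + origin terminal + freight + insurance = 199364.34 + 335.00 + 5865.29 + 92.09 = 205656.72
Import duty = 205656.72 × 13.7% = 28174.97
Buyer bears: origin terminal 335.00 + freight 5865.29 + insurance 92.09 + destination terminal 999.72 + brokerage 257.20 + duty 28174.97 = 35724.27
Landed cost = invoice 199364.34 + 35724.27 = 235088.61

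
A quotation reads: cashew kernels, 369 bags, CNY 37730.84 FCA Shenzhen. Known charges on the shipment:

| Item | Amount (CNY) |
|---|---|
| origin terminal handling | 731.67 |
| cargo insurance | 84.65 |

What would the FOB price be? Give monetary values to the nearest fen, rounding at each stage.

Not relevant to the conversion: insurance — on the buyer under both terms; not part of either seller's price.
From FCA to FOB, the seller additionally bears: origin terminal.
FOB price = 37730.84 + 731.67 = 38462.51

FOB price: CNY 38462.51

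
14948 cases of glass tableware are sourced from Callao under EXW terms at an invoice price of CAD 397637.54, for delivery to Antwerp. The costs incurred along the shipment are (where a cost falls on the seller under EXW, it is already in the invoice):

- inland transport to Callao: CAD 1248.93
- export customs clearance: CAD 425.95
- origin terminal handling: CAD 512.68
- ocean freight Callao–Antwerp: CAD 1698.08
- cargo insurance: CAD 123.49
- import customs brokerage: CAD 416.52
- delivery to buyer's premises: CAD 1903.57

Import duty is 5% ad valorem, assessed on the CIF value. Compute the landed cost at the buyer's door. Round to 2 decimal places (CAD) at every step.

EXW: the seller makes goods available at their premises; the buyer bears all onward costs.
CIF value = EXW price + inland to port + export clearance + origin terminal + freight + insurance = 397637.54 + 1248.93 + 425.95 + 512.68 + 1698.08 + 123.49 = 401646.67
Import duty = 401646.67 × 5% = 20082.33
Buyer bears: inland to port 1248.93 + export clearance 425.95 + origin terminal 512.68 + freight 1698.08 + insurance 123.49 + brokerage 416.52 + delivery 1903.57 + duty 20082.33 = 26411.55
Landed cost = invoice 397637.54 + 26411.55 = 424049.09

Total landed cost: CAD 424049.09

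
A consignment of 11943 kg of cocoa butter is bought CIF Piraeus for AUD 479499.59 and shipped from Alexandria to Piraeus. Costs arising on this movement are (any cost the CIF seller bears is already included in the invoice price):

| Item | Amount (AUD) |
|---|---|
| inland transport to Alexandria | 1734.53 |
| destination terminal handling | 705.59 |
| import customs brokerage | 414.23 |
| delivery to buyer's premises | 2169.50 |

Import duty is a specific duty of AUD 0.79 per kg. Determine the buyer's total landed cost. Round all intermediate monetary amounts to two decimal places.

CIF: the seller pays costs through ocean freight and marine insurance to the destination port.
Already in the invoice (seller's account under CIF): inland to port — exclude.
The CIF price already equals the CIF value: 479499.59
Import duty = 11943 × 0.79 = 9434.97
Buyer bears: destination terminal 705.59 + brokerage 414.23 + delivery 2169.50 + duty 9434.97 = 12724.29
Landed cost = invoice 479499.59 + 12724.29 = 492223.88

Total landed cost: AUD 492223.88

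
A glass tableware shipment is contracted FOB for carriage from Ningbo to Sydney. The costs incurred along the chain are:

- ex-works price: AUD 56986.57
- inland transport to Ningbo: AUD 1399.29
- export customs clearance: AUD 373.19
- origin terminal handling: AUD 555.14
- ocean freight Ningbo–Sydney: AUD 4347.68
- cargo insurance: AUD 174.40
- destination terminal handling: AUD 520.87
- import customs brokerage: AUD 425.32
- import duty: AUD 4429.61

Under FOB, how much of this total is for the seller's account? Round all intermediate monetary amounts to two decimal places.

FOB: the seller bears costs until goods are on board at the origin port; the buyer bears freight, insurance and all costs thereafter.
Seller's account: goods 56986.57 + inland to port 1399.29 + export clearance 373.19 + origin terminal 555.14 = 59314.19
Buyer's account: freight 4347.68 + insurance 174.40 + destination terminal 520.87 + brokerage 425.32 + duty 4429.61 = 9897.88

Seller's account: AUD 59314.19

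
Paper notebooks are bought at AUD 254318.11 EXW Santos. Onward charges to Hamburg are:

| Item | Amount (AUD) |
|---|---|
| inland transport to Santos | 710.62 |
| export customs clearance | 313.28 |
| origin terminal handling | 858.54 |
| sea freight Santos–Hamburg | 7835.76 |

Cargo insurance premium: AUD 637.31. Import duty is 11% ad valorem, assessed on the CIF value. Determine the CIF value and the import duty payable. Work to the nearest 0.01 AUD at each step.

CIF = EXW price + pre-shipment costs + freight + insurance
CIF = 254318.11 + 710.62 + 313.28 + 858.54 + 7835.76 + 637.31 = 264673.62
Import duty = 264673.62 × 11% = 29114.10

CIF value: AUD 264673.62; import duty: AUD 29114.10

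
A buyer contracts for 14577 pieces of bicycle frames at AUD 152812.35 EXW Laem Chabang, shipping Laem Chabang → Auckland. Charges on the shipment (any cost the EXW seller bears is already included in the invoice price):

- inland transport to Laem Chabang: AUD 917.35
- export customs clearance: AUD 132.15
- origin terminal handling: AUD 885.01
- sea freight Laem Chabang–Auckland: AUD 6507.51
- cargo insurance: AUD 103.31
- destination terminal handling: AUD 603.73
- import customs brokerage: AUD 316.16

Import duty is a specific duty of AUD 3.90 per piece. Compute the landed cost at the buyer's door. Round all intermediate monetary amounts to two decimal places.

Total landed cost: AUD 219127.87

EXW: the seller makes goods available at their premises; the buyer bears all onward costs.
CIF value = EXW price + inland to port + export clearance + origin terminal + freight + insurance = 152812.35 + 917.35 + 132.15 + 885.01 + 6507.51 + 103.31 = 161357.68
Import duty = 14577 × 3.90 = 56850.30
Buyer bears: inland to port 917.35 + export clearance 132.15 + origin terminal 885.01 + freight 6507.51 + insurance 103.31 + destination terminal 603.73 + brokerage 316.16 + duty 56850.30 = 66315.52
Landed cost = invoice 152812.35 + 66315.52 = 219127.87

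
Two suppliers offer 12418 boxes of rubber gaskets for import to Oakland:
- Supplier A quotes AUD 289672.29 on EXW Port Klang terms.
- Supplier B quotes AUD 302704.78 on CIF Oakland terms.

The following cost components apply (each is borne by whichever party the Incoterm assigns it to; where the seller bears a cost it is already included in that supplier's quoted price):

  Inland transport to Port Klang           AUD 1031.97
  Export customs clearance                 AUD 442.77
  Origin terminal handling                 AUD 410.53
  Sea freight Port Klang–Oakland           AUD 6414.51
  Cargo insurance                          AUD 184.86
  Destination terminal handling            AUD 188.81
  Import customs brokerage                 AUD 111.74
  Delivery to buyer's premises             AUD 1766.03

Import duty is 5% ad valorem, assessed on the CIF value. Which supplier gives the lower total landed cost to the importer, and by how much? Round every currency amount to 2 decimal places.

Supplier A (EXW):
CIF value = EXW price + inland to port + export clearance + origin terminal + freight + insurance = 289672.29 + 1031.97 + 442.77 + 410.53 + 6414.51 + 184.86 = 298156.93
Import duty = 298156.93 × 5% = 14907.85
Buyer bears (A): 1031.97 + 442.77 + 410.53 + 6414.51 + 184.86 + 188.81 + 111.74 + 1766.03 = 10551.22
Landed cost (A) = invoice 289672.29 + 10551.22 + duty 14907.85 = 315131.36
Supplier B (CIF):
The CIF price already equals the CIF value: 302704.78
Import duty = 302704.78 × 5% = 15135.24
Buyer bears (B): 188.81 + 111.74 + 1766.03 = 2066.58
Landed cost (B) = invoice 302704.78 + 2066.58 + duty 15135.24 = 319906.60
Difference = |315131.36 − 319906.60| = 4775.24

Supplier A is cheaper by AUD 4775.24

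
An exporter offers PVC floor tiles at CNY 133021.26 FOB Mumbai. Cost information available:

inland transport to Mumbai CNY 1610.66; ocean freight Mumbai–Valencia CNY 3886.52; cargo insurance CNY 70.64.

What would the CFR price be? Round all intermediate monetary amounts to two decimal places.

CFR price: CNY 136907.78

Not relevant to the conversion: inland to port — on the seller under both FOB and CFR; already in the FOB price and stays in the CFR price. insurance — on the buyer under both terms; not part of either seller's price.
From FOB to CFR, the seller additionally bears: freight.
CFR price = 133021.26 + 3886.52 = 136907.78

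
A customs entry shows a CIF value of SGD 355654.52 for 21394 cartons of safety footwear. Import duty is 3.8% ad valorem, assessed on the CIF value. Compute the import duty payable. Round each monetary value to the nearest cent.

Import duty = 355654.52 × 3.8% = 13514.87

Import duty: SGD 13514.87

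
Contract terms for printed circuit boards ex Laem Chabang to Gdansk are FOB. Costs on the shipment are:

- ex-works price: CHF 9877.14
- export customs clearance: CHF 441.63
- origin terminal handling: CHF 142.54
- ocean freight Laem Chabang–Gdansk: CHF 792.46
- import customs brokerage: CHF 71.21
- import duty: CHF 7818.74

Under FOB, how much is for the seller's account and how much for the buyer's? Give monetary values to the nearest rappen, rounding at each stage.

FOB: the seller bears costs until goods are on board at the origin port; the buyer bears freight, insurance and all costs thereafter.
Seller's account: goods 9877.14 + export clearance 441.63 + origin terminal 142.54 = 10461.31
Buyer's account: freight 792.46 + brokerage 71.21 + duty 7818.74 = 8682.41

Seller: CHF 10461.31; buyer: CHF 8682.41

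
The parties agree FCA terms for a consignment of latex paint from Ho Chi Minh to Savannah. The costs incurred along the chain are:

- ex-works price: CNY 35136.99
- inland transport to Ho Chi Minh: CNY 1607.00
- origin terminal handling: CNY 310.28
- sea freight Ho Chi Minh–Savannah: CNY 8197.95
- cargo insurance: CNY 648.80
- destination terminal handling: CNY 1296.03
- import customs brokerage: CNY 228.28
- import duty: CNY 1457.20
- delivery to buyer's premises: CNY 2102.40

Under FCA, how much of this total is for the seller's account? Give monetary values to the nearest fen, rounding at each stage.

Seller's account: CNY 36743.99

FCA: the seller delivers export-cleared goods to the carrier; the buyer bears costs from that point.
Seller's account: goods 35136.99 + inland to port 1607.00 = 36743.99
Buyer's account: origin terminal 310.28 + freight 8197.95 + insurance 648.80 + destination terminal 1296.03 + brokerage 228.28 + duty 1457.20 + delivery 2102.40 = 14240.94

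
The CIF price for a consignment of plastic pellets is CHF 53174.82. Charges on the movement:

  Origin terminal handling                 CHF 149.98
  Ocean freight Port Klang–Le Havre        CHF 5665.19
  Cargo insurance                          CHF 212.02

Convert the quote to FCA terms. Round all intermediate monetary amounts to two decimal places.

FCA price: CHF 47147.63

From CIF to FCA, the seller no longer bears: origin terminal, freight, insurance.
FCA price = 53174.82 − 149.98 − 5665.19 − 212.02 = 47147.63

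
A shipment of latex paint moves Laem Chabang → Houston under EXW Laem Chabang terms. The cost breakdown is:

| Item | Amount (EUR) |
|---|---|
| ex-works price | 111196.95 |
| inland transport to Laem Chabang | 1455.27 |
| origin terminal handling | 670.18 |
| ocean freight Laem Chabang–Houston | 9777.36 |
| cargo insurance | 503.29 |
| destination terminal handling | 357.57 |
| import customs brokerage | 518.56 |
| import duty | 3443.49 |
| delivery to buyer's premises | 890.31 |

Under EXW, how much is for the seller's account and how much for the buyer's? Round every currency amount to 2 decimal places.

Seller: EUR 111196.95; buyer: EUR 17616.03

EXW: the seller makes goods available at their premises; the buyer bears all onward costs.
Seller's account: goods 111196.95 = 111196.95
Buyer's account: inland to port 1455.27 + origin terminal 670.18 + freight 9777.36 + insurance 503.29 + destination terminal 357.57 + brokerage 518.56 + duty 3443.49 + delivery 890.31 = 17616.03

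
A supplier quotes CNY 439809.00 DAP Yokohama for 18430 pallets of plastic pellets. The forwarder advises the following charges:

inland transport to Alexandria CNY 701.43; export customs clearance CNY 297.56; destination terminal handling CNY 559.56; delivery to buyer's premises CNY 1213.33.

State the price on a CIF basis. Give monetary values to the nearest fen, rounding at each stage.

Not relevant to the conversion: export clearance, inland to port — on the seller under both DAP and CIF; already in the DAP price and stays in the CIF price.
From DAP to CIF, the seller no longer bears: destination terminal, delivery.
CIF price = 439809.00 − 559.56 − 1213.33 = 438036.11

CIF price: CNY 438036.11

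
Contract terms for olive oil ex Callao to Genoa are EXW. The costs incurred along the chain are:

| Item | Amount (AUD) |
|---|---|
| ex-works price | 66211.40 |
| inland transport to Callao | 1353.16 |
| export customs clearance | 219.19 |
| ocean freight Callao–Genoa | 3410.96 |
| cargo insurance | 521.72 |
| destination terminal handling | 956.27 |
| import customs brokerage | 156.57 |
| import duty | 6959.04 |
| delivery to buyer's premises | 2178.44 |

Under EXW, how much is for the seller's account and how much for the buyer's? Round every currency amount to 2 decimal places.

EXW: the seller makes goods available at their premises; the buyer bears all onward costs.
Seller's account: goods 66211.40 = 66211.40
Buyer's account: inland to port 1353.16 + export clearance 219.19 + freight 3410.96 + insurance 521.72 + destination terminal 956.27 + brokerage 156.57 + duty 6959.04 + delivery 2178.44 = 15755.35

Seller: AUD 66211.40; buyer: AUD 15755.35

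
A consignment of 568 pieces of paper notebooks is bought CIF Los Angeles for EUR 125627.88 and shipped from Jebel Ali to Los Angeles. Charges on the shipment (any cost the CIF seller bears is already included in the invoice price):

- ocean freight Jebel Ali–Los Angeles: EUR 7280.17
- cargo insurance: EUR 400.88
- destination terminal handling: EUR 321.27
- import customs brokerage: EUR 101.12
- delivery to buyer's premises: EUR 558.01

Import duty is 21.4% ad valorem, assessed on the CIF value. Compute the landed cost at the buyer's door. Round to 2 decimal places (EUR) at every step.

CIF: the seller pays costs through ocean freight and marine insurance to the destination port.
Already in the invoice (seller's account under CIF): freight, insurance — exclude.
The CIF price already equals the CIF value: 125627.88
Import duty = 125627.88 × 21.4% = 26884.37
Buyer bears: destination terminal 321.27 + brokerage 101.12 + delivery 558.01 + duty 26884.37 = 27864.77
Landed cost = invoice 125627.88 + 27864.77 = 153492.65

Total landed cost: EUR 153492.65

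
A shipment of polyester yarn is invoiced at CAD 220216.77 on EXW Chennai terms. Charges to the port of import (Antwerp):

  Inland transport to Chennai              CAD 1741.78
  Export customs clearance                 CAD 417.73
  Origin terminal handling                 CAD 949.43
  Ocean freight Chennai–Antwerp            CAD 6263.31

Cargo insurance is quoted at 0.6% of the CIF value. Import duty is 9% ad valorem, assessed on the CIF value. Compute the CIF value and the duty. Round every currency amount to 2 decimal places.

CIF value: CAD 230974.87; import duty: CAD 20787.74

Let C be the CIF value. C = EXW price + pre-shipment costs + freight + 0.6% × C
C − 0.6% × C = 220216.77 + 1741.78 + 417.73 + 949.43 + 6263.31
0.994 × C = 229589.02
C = 229589.02 / 0.994 = 230974.87
Insurance premium = 0.6% × 230974.87 = 1385.85
Import duty = 230974.87 × 9% = 20787.74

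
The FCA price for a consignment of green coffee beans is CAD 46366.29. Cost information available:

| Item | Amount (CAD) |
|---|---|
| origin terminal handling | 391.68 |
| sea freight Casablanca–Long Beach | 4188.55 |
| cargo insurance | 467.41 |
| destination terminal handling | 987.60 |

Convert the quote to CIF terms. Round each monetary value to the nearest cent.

CIF price: CAD 51413.93

Not relevant to the conversion: destination terminal — on the buyer under both terms; not part of either seller's price.
From FCA to CIF, the seller additionally bears: origin terminal, freight, insurance.
CIF price = 46366.29 + 391.68 + 4188.55 + 467.41 = 51413.93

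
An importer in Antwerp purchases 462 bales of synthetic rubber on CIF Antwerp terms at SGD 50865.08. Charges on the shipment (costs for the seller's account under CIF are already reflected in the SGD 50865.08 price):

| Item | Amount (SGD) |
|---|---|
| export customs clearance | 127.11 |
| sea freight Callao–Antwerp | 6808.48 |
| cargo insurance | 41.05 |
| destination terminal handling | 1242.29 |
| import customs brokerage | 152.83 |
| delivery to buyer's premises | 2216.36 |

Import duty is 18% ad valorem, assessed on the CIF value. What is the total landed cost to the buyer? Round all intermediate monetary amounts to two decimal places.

Total landed cost: SGD 63632.27

CIF: the seller pays costs through ocean freight and marine insurance to the destination port.
Already in the invoice (seller's account under CIF): export clearance, freight, insurance — exclude.
The CIF price already equals the CIF value: 50865.08
Import duty = 50865.08 × 18% = 9155.71
Buyer bears: destination terminal 1242.29 + brokerage 152.83 + delivery 2216.36 + duty 9155.71 = 12767.19
Landed cost = invoice 50865.08 + 12767.19 = 63632.27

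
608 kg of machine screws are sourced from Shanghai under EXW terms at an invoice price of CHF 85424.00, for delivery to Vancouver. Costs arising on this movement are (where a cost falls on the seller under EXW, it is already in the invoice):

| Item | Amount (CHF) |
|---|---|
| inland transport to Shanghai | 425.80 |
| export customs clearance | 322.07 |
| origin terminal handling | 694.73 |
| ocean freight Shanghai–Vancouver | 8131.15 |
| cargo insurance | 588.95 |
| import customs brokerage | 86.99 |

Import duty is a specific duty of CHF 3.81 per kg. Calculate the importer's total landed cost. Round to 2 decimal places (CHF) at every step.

Total landed cost: CHF 97990.17

EXW: the seller makes goods available at their premises; the buyer bears all onward costs.
CIF value = EXW price + inland to port + export clearance + origin terminal + freight + insurance = 85424.00 + 425.80 + 322.07 + 694.73 + 8131.15 + 588.95 = 95586.70
Import duty = 608 × 3.81 = 2316.48
Buyer bears: inland to port 425.80 + export clearance 322.07 + origin terminal 694.73 + freight 8131.15 + insurance 588.95 + brokerage 86.99 + duty 2316.48 = 12566.17
Landed cost = invoice 85424.00 + 12566.17 = 97990.17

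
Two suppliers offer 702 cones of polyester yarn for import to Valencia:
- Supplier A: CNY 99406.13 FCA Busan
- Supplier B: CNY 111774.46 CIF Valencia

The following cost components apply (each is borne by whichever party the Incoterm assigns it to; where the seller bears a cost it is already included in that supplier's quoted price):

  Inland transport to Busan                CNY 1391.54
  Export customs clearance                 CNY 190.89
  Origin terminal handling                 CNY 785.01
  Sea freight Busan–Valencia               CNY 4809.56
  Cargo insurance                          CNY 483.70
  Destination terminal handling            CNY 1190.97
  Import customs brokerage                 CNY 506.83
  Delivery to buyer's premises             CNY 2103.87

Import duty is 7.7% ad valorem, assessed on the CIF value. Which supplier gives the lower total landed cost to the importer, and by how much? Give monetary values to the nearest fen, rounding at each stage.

Supplier A is cheaper by CNY 6774.39

Supplier A (FCA):
CIF value = FCA price + origin terminal + freight + insurance = 99406.13 + 785.01 + 4809.56 + 483.70 = 105484.40
Import duty = 105484.40 × 7.7% = 8122.30
Buyer bears (A): 785.01 + 4809.56 + 483.70 + 1190.97 + 506.83 + 2103.87 = 9879.94
Landed cost (A) = invoice 99406.13 + 9879.94 + duty 8122.30 = 117408.37
Supplier B (CIF):
The CIF price already equals the CIF value: 111774.46
Import duty = 111774.46 × 7.7% = 8606.63
Buyer bears (B): 1190.97 + 506.83 + 2103.87 = 3801.67
Landed cost (B) = invoice 111774.46 + 3801.67 + duty 8606.63 = 124182.76
Difference = |117408.37 − 124182.76| = 6774.39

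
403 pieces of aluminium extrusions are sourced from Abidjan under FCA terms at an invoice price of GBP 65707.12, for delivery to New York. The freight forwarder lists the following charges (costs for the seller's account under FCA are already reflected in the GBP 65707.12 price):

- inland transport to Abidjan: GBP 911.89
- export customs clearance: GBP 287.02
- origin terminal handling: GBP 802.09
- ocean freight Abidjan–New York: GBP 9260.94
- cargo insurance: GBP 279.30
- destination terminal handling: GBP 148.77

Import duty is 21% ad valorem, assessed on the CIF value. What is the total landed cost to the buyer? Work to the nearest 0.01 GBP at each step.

Total landed cost: GBP 92168.60

FCA: the seller delivers export-cleared goods to the carrier; the buyer bears costs from that point.
Already in the invoice (seller's account under FCA): inland to port, export clearance — exclude.
CIF value = FCA price + origin terminal + freight + insurance = 65707.12 + 802.09 + 9260.94 + 279.30 = 76049.45
Import duty = 76049.45 × 21% = 15970.38
Buyer bears: origin terminal 802.09 + freight 9260.94 + insurance 279.30 + destination terminal 148.77 + duty 15970.38 = 26461.48
Landed cost = invoice 65707.12 + 26461.48 = 92168.60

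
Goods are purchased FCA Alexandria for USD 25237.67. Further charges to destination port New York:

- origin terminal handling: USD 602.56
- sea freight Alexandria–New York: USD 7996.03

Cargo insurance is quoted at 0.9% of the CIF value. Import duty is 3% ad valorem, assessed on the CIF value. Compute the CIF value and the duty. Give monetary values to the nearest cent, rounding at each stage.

Let C be the CIF value. C = FCA price + pre-shipment costs + freight + 0.9% × C
C − 0.9% × C = 25237.67 + 602.56 + 7996.03
0.991 × C = 33836.26
C = 33836.26 / 0.991 = 34143.55
Insurance premium = 0.9% × 34143.55 = 307.29
Import duty = 34143.55 × 3% = 1024.31

CIF value: USD 34143.55; import duty: USD 1024.31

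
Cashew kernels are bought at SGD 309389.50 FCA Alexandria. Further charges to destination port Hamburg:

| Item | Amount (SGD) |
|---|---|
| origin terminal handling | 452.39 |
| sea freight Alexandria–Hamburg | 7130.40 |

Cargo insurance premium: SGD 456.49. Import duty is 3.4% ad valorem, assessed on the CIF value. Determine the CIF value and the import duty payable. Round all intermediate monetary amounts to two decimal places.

CIF value: SGD 317428.78; import duty: SGD 10792.58

CIF = FCA price + pre-shipment costs + freight + insurance
CIF = 309389.50 + 452.39 + 7130.40 + 456.49 = 317428.78
Import duty = 317428.78 × 3.4% = 10792.58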